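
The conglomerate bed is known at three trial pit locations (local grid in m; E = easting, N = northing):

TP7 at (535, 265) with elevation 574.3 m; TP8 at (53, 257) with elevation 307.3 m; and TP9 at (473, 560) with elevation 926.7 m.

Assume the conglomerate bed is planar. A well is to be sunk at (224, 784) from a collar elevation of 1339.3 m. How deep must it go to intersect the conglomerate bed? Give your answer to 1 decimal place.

Let the plane be z = a·E + b·N + c.
TP8−TP7: −482a − 8b = −267;  TP9−TP7: −62a + 295b = 352.4.
Solving gives a = 0.53226, b = 1.30644.
Then c = 574.3 − a·535 − b·265 = −56.66.
At (224, 784): z_contact = 119.23 + 1024.25 − 56.66 = 1086.81 m.
Depth below ground = 1339.3 − 1086.81 = 252.5 m.

252.5 m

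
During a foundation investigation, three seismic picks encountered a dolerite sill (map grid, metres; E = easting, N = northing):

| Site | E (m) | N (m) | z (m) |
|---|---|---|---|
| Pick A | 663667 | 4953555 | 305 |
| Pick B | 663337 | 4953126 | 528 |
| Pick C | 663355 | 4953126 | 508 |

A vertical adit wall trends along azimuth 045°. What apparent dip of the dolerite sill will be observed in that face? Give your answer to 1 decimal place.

Let the plane be z = a·E + b·N + c.
Pick B−Pick A: −330a − 429b = 223;  Pick C−Pick A: −312a − 429b = 203.
Solving gives a = −1.11111, b = 0.33489.
Unit vector along 045° is (sin 45°, cos 45°) = (0.7071, 0.7071).
Slope in that direction = a·(0.7071) + b·(0.7071) = −0.54887.
Apparent dip = arctan|0.54887| = 28.8° (true dip is 49.2°, so apparent ≤ true as expected).

28.8°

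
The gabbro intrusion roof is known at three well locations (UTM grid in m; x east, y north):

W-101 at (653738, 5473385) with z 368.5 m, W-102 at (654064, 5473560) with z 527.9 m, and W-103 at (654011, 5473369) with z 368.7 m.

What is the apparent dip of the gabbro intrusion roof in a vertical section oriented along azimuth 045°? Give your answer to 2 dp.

Let the plane be z = a·x + b·y + c.
W-102−W-101: 326a + 175b = 159.4;  W-103−W-101: 273a − 16b = 0.2.
Solving gives a = 0.04879, b = 0.81997.
Unit vector along 045° is (sin 45°, cos 45°) = (0.7071, 0.7071).
Slope in that direction = a·(0.7071) + b·(0.7071) = 0.61431.
Apparent dip = arctan|0.61431| = 31.56° (true dip is 39.4°, so apparent ≤ true as expected).

31.56°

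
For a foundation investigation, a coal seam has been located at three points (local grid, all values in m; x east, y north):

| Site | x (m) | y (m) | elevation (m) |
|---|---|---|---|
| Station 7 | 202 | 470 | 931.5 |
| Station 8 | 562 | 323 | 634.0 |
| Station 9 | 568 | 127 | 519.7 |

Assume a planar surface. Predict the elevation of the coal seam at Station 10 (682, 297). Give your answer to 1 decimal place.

Let the plane be z = a·x + b·y + c.
Station 8−Station 7: 360a − 147b = −297.5;  Station 9−Station 7: 366a − 343b = −411.8.
Solving gives a = −0.59571, b = 0.56493.
Then c = 931.5 − a·202 − b·470 = 786.32.
At (682, 297): z = −406.3 + 167.8 + 786.32 = 547.8 m.

547.8 m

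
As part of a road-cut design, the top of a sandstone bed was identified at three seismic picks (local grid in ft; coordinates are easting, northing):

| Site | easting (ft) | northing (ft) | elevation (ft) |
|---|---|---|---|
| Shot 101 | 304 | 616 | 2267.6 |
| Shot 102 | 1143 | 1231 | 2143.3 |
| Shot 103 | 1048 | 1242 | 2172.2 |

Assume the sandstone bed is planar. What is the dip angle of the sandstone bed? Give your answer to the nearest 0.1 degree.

Let the plane be z = a·easting + b·northing + c.
Shot 102−Shot 101: 839a + 615b = −124.3;  Shot 103−Shot 101: 744a + 626b = −95.4.
Solving gives a = −0.28292, b = 0.18386.
Gradient magnitude |∇z| = √(a² + b²) = √(0.08004 + 0.03380) = 0.33741.
True dip = arctan(0.33741) = 18.6°, dipping toward ESE (azimuth ≈ 123°).

18.6°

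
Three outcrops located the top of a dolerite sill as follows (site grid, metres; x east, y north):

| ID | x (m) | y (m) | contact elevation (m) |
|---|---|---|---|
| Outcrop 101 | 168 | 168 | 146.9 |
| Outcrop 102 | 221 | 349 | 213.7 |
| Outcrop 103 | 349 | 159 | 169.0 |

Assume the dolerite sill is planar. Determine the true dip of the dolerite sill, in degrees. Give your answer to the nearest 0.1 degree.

19.6°

Two edge vectors: Outcrop 101→Outcrop 102 = (53, 181, 66.8), Outcrop 101→Outcrop 103 = (181, -9, 22.1).
Normal n = (Outcrop 101→Outcrop 102) × (Outcrop 101→Outcrop 103) = (4601.3, 10919.5, -33238).
So ∂z/∂x = −n_x/n_z = 0.13843 and ∂z/∂y = −n_y/n_z = 0.32852.
Gradient magnitude |∇z| = √(a² + b²) = √(0.01916 + 0.10793) = 0.35650.
True dip = arctan(0.35650) = 19.6°, dipping toward SSW (azimuth ≈ 203°).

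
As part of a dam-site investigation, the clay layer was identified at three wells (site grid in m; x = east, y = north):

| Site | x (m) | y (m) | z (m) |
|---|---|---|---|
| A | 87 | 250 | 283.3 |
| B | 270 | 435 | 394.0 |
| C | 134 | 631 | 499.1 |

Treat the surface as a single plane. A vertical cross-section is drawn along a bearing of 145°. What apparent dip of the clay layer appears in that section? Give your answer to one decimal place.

23.7°

Two edge vectors: A→B = (183, 185, 110.7), A→C = (47, 381, 215.8).
Normal n = (A→B) × (A→C) = (-2253.7, -34288.5, 61028).
So ∂z/∂x = −n_x/n_z = 0.03693 and ∂z/∂y = −n_y/n_z = 0.56185.
Unit vector along 145° is (sin 145°, cos 145°) = (0.5736, -0.8192).
Slope in that direction = a·(0.5736) + b·(-0.8192) = −0.43906.
Apparent dip = arctan|0.43906| = 23.7° (true dip is 29.4°, so apparent ≤ true as expected).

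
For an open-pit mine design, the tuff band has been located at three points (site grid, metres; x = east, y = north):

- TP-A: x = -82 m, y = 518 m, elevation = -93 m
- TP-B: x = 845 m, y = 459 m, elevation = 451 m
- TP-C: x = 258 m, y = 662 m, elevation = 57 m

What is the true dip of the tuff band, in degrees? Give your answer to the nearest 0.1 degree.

32.7°

Let the plane be z = a·x + b·y + c.
TP-B−TP-A: 927a − 59b = 544;  TP-C−TP-A: 340a + 144b = 150.
Solving gives a = 0.56781, b = −0.29899.
Gradient magnitude |∇z| = √(a² + b²) = √(0.32241 + 0.08940) = 0.64172.
True dip = arctan(0.64172) = 32.7°, dipping toward WNW (azimuth ≈ 298°).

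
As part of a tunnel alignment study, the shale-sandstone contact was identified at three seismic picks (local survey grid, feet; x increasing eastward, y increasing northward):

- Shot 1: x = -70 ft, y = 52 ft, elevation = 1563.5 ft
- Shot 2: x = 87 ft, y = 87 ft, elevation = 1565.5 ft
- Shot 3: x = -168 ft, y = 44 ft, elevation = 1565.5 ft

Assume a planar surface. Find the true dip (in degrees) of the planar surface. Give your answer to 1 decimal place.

13.4°

Two edge vectors: Shot 1→Shot 2 = (157, 35, 2), Shot 1→Shot 3 = (-98, -8, 2).
Normal n = (Shot 1→Shot 2) × (Shot 1→Shot 3) = (86, -510, 2174).
So ∂z/∂x = −n_x/n_z = −0.03956 and ∂z/∂y = −n_y/n_z = 0.23459.
Gradient magnitude |∇z| = √(a² + b²) = √(0.00156 + 0.05503) = 0.23790.
True dip = arctan(0.23790) = 13.4°, dipping toward S (azimuth ≈ 170°).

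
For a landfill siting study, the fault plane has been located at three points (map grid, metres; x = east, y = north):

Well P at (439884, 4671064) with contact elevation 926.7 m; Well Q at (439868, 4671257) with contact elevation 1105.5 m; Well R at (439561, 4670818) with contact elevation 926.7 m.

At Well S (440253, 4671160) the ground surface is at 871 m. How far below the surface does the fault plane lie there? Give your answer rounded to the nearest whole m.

106 m

Two edge vectors: Well P→Well Q = (-16, 193, 178.8), Well P→Well R = (-323, -246, 0).
Normal n = (Well P→Well Q) × (Well P→Well R) = (43984.8, -57752.4, 66275).
So ∂z/∂x = −n_x/n_z = −0.66367107 and ∂z/∂y = −n_y/n_z = 0.87140551.
Intercept c from Well P: 926.7 + 291938.28 − 4070390.89 = −3777525.91.
At (440253, 4671160): z_contact = −292183.2 + 4070474.5 − 3777525.91 = 765.5 m.
Depth below ground = 871 − 765.5 = 106 m.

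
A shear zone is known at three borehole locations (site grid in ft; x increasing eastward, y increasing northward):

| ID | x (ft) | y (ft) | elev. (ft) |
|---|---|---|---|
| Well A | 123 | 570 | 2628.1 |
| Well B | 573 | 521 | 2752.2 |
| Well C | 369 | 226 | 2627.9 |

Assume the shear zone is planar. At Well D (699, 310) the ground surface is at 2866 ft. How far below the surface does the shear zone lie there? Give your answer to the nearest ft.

Two edge vectors: Well A→Well B = (450, -49, 124.1), Well A→Well C = (246, -344, -0.2).
Normal n = (Well A→Well B) × (Well A→Well C) = (42700.2, 30618.6, -142746).
So ∂z/∂x = −n_x/n_z = 0.29913 and ∂z/∂y = −n_y/n_z = 0.21450.
Intercept c from Well A: 2628.1 − 36.79 − 122.26 = 2469.04.
At (699, 310): z_contact = 209.1 + 66.5 + 2469.04 = 2744.6 ft.
Depth below ground = 2866 − 2744.6 = 121 ft.

121 ft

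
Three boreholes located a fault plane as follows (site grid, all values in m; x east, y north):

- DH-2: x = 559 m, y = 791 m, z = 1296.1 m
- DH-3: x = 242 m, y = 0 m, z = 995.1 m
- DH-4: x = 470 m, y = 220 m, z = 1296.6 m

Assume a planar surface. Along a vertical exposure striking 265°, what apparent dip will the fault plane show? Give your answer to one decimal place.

56.8°

Two edge vectors: DH-2→DH-3 = (-317, -791, -301), DH-2→DH-4 = (-89, -571, 0.5).
Normal n = (DH-2→DH-3) × (DH-2→DH-4) = (-172266.5, 26947.5, 110608).
So ∂z/∂x = −n_x/n_z = 1.55745 and ∂z/∂y = −n_y/n_z = −0.24363.
Unit vector along 265° is (sin 265°, cos 265°) = (-0.9962, -0.0872).
Slope in that direction = a·(-0.9962) + b·(-0.0872) = −1.53029.
Apparent dip = arctan|1.53029| = 56.8° (true dip is 57.6°, so apparent ≤ true as expected).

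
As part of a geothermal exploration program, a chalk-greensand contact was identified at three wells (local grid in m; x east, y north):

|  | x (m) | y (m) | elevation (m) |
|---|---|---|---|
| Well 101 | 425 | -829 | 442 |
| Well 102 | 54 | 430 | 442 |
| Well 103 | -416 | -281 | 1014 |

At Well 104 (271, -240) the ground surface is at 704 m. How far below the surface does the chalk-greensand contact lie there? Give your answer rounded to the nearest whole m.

278 m

Two edge vectors: Well 101→Well 102 = (-371, 1259, 0), Well 101→Well 103 = (-841, 548, 572).
Normal n = (Well 101→Well 102) × (Well 101→Well 103) = (720148, 212212, 855511).
So ∂z/∂x = −n_x/n_z = −0.84178 and ∂z/∂y = −n_y/n_z = −0.24805.
Intercept c from Well 101: 442 + 357.75 − 205.64 = 594.12.
At (271, -240): z_contact = −228.1 + 59.5 + 594.12 = 425.5 m.
Depth below ground = 704 − 425.5 = 278 m.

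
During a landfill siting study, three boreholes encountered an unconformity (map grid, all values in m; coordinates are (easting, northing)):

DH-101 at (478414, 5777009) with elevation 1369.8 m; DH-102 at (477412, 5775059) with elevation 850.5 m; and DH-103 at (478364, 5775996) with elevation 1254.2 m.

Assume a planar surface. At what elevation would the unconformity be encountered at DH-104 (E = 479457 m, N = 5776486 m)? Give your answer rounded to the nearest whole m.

1660 m

Let the plane be z = a·E + b·N + c.
DH-102−DH-101: −1002a − 1950b = −519.3;  DH-103−DH-101: −50a − 1013b = −115.6.
Solving gives a = 0.32765382, b = 0.09794404.
Then c = 1369.8 − a·478414 − b·5777009 = −721207.96.
At (479457, 5776486): z = 157095.9 + 565772.4 − 721207.96 = 1660.3 m.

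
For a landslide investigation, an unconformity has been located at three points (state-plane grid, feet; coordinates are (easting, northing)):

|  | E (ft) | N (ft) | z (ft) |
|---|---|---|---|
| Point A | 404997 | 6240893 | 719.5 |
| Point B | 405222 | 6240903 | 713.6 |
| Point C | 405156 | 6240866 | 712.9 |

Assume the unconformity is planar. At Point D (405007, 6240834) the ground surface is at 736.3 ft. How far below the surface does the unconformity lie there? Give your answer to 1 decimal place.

Let the plane be z = a·E + b·N + c.
Point B−Point A: 225a + 10b = −5.9;  Point C−Point A: 159a − 27b = −6.6.
Solving gives a = −0.029393346, b = 0.071350294.
Then c = 719.5 − a·404997 − b·6240893 = −432665.83.
At (405007, 6240834): z_contact = −11904.51 + 445285.34 − 432665.83 = 715.00 ft.
Depth below ground = 736.3 − 715.00 = 21.3 ft.

21.3 ft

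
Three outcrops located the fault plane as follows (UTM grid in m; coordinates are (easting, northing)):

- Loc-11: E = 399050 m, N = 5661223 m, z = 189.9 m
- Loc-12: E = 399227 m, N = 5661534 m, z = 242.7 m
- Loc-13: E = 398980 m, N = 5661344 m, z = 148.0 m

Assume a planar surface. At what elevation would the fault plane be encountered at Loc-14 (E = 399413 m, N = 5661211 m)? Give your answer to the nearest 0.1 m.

Let the plane be z = a·E + b·N + c.
Loc-12−Loc-11: 177a + 311b = 52.8;  Loc-13−Loc-11: −70a + 121b = −41.9.
Solving gives a = 0.449665409, b = −0.086143979.
Then c = 189.9 − a·399050 − b·5661223 = 308431.19.
At (399413, 5661211): z = 179602.2 − 487679.2 + 308431.19 = 354.2 m.

354.2 m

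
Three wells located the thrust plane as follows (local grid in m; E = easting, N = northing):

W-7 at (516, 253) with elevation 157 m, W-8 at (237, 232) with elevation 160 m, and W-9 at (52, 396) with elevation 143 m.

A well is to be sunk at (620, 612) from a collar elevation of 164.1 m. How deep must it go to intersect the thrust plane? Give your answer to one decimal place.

45.7 m

Let the plane be z = a·E + b·N + c.
W-8−W-7: −279a − 21b = 3;  W-9−W-7: −464a + 143b = −14.
Solving gives a = −0.00272, b = −0.10673.
Then c = 157 − a·516 − b·253 = 185.41.
At (620, 612): z_contact = −1.69 − 65.32 + 185.41 = 118.40 m.
Depth below ground = 164.1 − 118.40 = 45.7 m.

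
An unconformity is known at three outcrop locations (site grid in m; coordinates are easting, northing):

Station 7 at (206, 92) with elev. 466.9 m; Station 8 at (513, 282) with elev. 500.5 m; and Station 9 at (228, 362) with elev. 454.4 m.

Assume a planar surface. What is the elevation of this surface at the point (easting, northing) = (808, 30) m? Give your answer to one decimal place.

558.1 m

Let the plane be z = a·easting + b·northing + c.
Station 8−Station 7: 307a + 190b = 33.6;  Station 9−Station 7: 22a + 270b = −12.5.
Solving gives a = 0.14543, b = −0.05815.
Then c = 466.9 − a·206 − b·92 = 442.29.
At (808, 30): z = 117.5 − 1.7 + 442.29 = 558.1 m.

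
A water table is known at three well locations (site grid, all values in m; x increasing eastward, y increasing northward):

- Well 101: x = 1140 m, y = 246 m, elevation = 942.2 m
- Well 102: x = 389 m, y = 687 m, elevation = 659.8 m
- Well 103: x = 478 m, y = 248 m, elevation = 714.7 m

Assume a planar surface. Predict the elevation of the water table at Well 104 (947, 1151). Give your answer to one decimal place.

825.8 m

Two edge vectors: Well 101→Well 102 = (-751, 441, -282.4), Well 101→Well 103 = (-662, 2, -227.5).
Normal n = (Well 101→Well 102) × (Well 101→Well 103) = (-99762.7, 16096.3, 290440).
So ∂z/∂x = −n_x/n_z = 0.343488 and ∂z/∂y = −n_y/n_z = −0.055420.
Intercept c from Well 101: 942.2 − 391.58 + 13.63 = 564.26.
At (947, 1151): z = 325.3 − 63.8 + 564.26 = 825.8 m.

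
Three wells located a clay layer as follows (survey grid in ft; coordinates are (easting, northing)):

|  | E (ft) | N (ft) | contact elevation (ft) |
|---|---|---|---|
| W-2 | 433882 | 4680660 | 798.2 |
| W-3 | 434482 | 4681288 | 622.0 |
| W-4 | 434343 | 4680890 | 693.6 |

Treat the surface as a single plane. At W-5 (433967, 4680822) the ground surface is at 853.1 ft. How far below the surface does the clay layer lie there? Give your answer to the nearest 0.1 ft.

88.8 ft

Two edge vectors: W-2→W-3 = (600, 628, -176.2), W-2→W-4 = (461, 230, -104.6).
Normal n = (W-2→W-3) × (W-2→W-4) = (-25162.8, -18468.2, -151508).
So ∂z/∂E = −n_x/n_z = −0.166082319 and ∂z/∂N = −n_y/n_z = −0.121895873.
Intercept c from W-2: 798.2 + 72060.13 + 570553.14 = 643411.47.
At (433967, 4680822): z_contact = −72074.25 − 570572.89 + 643411.47 = 764.34 ft.
Depth below ground = 853.1 − 764.34 = 88.8 ft.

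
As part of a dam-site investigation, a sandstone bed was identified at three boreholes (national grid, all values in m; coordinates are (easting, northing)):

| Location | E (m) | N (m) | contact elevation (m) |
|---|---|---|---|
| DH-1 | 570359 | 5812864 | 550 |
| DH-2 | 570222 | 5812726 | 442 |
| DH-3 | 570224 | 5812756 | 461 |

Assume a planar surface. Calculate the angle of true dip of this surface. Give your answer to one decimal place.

32.7°

Let the plane be z = a·E + b·N + c.
DH-2−DH-1: −137a − 138b = −108;  DH-3−DH-1: −135a − 108b = −89.
Solving gives a = 0.16119, b = 0.62259.
Gradient magnitude |∇z| = √(a² + b²) = √(0.02598 + 0.38762) = 0.64312.
True dip = arctan(0.64312) = 32.7°, dipping toward SSW (azimuth ≈ 195°).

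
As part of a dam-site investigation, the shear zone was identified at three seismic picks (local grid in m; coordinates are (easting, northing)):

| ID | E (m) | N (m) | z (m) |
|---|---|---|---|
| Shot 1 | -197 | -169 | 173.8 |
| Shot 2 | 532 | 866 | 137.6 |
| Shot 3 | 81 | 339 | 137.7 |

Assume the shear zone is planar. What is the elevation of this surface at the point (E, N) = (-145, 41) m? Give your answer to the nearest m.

Two edge vectors: Shot 1→Shot 2 = (729, 1035, -36.2), Shot 1→Shot 3 = (278, 508, -36.1).
Normal n = (Shot 1→Shot 2) × (Shot 1→Shot 3) = (-18973.9, 16253.3, 82602).
So ∂z/∂E = −n_x/n_z = 0.22970 and ∂z/∂N = −n_y/n_z = −0.19677.
Intercept c from Shot 1: 173.8 + 45.25 − 33.25 = 185.80.
At (-145, 41): z = −33.3 − 8.1 + 185.80 = 144.4 m.

144 m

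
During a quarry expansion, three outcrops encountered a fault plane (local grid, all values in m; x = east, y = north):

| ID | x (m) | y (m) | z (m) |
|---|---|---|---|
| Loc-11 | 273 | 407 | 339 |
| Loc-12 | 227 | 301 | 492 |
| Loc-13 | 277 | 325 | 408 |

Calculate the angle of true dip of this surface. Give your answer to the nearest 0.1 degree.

57.0°

Let the plane be z = a·x + b·y + c.
Loc-12−Loc-11: −46a − 106b = 153;  Loc-13−Loc-11: 4a − 82b = 69.
Solving gives a = −1.24690, b = −0.90229.
Gradient magnitude |∇z| = √(a² + b²) = √(1.55476 + 0.81412) = 1.53912.
True dip = arctan(1.53912) = 57.0°, dipping toward NE (azimuth ≈ 054°).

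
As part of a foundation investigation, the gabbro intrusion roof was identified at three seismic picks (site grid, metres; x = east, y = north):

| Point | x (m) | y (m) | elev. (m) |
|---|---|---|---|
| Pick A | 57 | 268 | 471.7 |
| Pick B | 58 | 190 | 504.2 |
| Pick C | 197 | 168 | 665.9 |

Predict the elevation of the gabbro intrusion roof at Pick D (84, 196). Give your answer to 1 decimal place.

530.4 m

Two edge vectors: Pick A→Pick B = (1, -78, 32.5), Pick A→Pick C = (140, -100, 194.2).
Normal n = (Pick A→Pick B) × (Pick A→Pick C) = (-11897.6, 4355.8, 10820).
So ∂z/∂x = −n_x/n_z = 1.09959 and ∂z/∂y = −n_y/n_z = −0.40257.
Intercept c from Pick A: 471.7 − 62.68 + 107.89 = 516.91.
At (84, 196): z = 92.4 − 78.9 + 516.91 = 530.4 m.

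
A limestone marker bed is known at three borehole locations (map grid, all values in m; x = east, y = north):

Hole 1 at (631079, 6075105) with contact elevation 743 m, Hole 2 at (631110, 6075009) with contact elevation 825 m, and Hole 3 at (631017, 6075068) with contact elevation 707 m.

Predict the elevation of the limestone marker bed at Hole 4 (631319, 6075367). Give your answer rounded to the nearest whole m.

Let the plane be z = a·x + b·y + c.
Hole 2−Hole 1: 31a − 96b = 82;  Hole 3−Hole 1: −62a − 37b = −36.
Solving gives a = 0.91421327, b = −0.55895197.
Then c = 743 − a·631079 − b·6075105 = 2819494.08.
At (631319, 6075367): z = 577160.2 − 3395838.3 + 2819494.08 = 816.0 m.

816 m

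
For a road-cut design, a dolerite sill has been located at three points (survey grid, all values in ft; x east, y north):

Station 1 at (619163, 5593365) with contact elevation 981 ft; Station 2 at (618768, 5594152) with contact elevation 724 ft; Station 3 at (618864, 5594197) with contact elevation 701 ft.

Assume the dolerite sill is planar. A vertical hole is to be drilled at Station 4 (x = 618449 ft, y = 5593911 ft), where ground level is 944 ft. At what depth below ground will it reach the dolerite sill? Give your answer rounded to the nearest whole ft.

110 ft

Let the plane be z = a·x + b·y + c.
Station 2−Station 1: −395a + 787b = −257;  Station 3−Station 1: −299a + 832b = −280.
Solving gives a = −0.07003332, b = −0.36170669.
Then c = 981 − a·619163 − b·5593365 = 2067500.57.
At (618449, 5593911): z_contact = −43312.0 − 2023355.0 + 2067500.57 = 833.5 ft.
Depth below ground = 944 − 833.5 = 110 ft.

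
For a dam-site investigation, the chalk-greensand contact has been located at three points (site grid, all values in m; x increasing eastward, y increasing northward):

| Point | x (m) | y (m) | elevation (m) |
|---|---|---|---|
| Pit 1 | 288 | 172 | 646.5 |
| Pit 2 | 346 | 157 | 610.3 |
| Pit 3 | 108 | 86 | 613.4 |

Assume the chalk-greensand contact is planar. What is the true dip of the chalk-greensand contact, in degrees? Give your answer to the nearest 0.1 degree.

Let the plane be z = a·x + b·y + c.
Pit 2−Pit 1: 58a − 15b = −36.2;  Pit 3−Pit 1: −180a − 86b = −33.1.
Solving gives a = −0.34036, b = 1.09727.
Gradient magnitude |∇z| = √(a² + b²) = √(0.11585 + 1.20400) = 1.14884.
True dip = arctan(1.14884) = 49.0°, dipping toward SSE (azimuth ≈ 163°).

49.0°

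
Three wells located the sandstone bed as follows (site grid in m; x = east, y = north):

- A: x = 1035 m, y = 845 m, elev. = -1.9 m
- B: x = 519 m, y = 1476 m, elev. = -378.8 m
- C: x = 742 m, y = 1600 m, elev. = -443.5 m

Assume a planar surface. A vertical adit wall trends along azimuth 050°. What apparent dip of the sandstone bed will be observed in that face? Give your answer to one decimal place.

Two edge vectors: A→B = (-516, 631, -376.9), A→C = (-293, 755, -441.6).
Normal n = (A→B) × (A→C) = (5909.9, -117433.9, -204697).
So ∂z/∂x = −n_x/n_z = 0.02887 and ∂z/∂y = −n_y/n_z = −0.57370.
Unit vector along 050° is (sin 50°, cos 50°) = (0.7660, 0.6428).
Slope in that direction = a·(0.7660) + b·(0.6428) = −0.34665.
Apparent dip = arctan|0.34665| = 19.1° (true dip is 29.9°, so apparent ≤ true as expected).

19.1°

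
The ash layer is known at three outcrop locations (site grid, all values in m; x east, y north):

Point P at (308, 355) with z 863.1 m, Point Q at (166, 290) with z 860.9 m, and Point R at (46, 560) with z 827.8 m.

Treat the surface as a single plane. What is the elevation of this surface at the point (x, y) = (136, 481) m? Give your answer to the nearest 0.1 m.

Let the plane be z = a·x + b·y + c.
Point Q−Point P: −142a − 65b = −2.2;  Point R−Point P: −262a + 205b = −35.3.
Solving gives a = 0.05950, b = −0.09615.
Then c = 863.1 − a·308 − b·355 = 878.90.
At (136, 481): z = 8.1 − 46.2 + 878.90 = 840.8 m.

840.8 m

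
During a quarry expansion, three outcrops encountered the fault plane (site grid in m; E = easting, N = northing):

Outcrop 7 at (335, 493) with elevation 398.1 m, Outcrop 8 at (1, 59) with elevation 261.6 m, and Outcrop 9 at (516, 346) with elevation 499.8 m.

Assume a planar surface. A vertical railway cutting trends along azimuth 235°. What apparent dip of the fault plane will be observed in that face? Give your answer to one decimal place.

Two edge vectors: Outcrop 7→Outcrop 8 = (-334, -434, -136.5), Outcrop 7→Outcrop 9 = (181, -147, 101.7).
Normal n = (Outcrop 7→Outcrop 8) × (Outcrop 7→Outcrop 9) = (-64203.3, 9261.3, 127652).
So ∂z/∂E = −n_x/n_z = 0.50296 and ∂z/∂N = −n_y/n_z = −0.07255.
Unit vector along 235° is (sin 235°, cos 235°) = (-0.8192, -0.5736).
Slope in that direction = a·(-0.8192) + b·(-0.5736) = −0.37038.
Apparent dip = arctan|0.37038| = 20.3° (true dip is 26.9°, so apparent ≤ true as expected).

20.3°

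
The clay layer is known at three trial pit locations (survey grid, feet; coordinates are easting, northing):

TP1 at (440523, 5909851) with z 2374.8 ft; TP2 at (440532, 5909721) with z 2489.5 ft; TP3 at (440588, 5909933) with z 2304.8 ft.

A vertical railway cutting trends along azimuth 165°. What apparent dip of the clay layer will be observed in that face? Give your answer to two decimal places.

40.65°

Let the plane be z = a·easting + b·northing + c.
TP2−TP1: 9a − 130b = 114.7;  TP3−TP1: 65a + 82b = −70.
Solving gives a = 0.03324, b = −0.88001.
Unit vector along 165° is (sin 165°, cos 165°) = (0.2588, -0.9659).
Slope in that direction = a·(0.2588) + b·(-0.9659) = 0.85862.
Apparent dip = arctan|0.85862| = 40.65° (true dip is 41.4°, so apparent ≤ true as expected).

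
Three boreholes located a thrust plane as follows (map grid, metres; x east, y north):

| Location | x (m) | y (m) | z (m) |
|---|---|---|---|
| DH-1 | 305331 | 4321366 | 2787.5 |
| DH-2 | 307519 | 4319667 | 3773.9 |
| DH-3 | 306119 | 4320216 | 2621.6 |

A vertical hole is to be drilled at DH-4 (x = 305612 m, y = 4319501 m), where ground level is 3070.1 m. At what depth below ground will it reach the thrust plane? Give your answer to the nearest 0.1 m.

1750.8 m

Two edge vectors: DH-1→DH-2 = (2188, -1699, 986.4), DH-1→DH-3 = (788, -1150, -165.9).
Normal n = (DH-1→DH-2) × (DH-1→DH-3) = (1416224.1, 1140272.4, -1177388).
So ∂z/∂x = −n_x/n_z = 1.202852501 and ∂z/∂y = −n_y/n_z = 0.968476322.
Intercept c from DH-1: 2787.5 − 367268.16 − 4185140.65 = −4549621.31.
At (305612, 4319501): z_contact = 367606.16 + 4183334.44 − 4549621.31 = 1319.29 m.
Depth below ground = 3070.1 − 1319.29 = 1750.8 m.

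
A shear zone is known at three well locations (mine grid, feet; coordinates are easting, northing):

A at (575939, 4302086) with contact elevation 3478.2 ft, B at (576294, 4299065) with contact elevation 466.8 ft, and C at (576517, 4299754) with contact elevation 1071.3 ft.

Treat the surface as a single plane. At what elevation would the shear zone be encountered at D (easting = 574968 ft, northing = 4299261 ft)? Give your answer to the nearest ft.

1015 ft

Let the plane be z = a·easting + b·northing + c.
B−A: 355a − 3021b = −3011.4;  C−A: 578a − 2332b = −2406.9.
Solving gives a = −0.27078956, b = 0.96500156.
Then c = 3478.2 − a·575939 − b·4302086 = −3992083.22.
At (574968, 4299261): z = −155695.3 + 4148793.6 − 3992083.22 = 1015.0 ft.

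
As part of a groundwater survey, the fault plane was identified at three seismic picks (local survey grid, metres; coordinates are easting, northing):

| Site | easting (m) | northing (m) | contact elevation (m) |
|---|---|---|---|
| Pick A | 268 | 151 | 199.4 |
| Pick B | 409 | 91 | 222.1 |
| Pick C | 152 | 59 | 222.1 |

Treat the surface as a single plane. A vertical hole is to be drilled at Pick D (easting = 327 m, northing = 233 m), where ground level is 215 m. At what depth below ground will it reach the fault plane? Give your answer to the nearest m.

Two edge vectors: Pick A→Pick B = (141, -60, 22.7), Pick A→Pick C = (-116, -92, 22.7).
Normal n = (Pick A→Pick B) × (Pick A→Pick C) = (726.4, -5833.9, -19932).
So ∂z/∂easting = −n_x/n_z = 0.03644 and ∂z/∂northing = −n_y/n_z = −0.29269.
Intercept c from Pick A: 199.4 − 9.77 + 44.20 = 233.83.
At (327, 233): z_contact = 11.9 − 68.2 + 233.83 = 177.5 m.
Depth below ground = 215 − 177.5 = 37 m.

37 m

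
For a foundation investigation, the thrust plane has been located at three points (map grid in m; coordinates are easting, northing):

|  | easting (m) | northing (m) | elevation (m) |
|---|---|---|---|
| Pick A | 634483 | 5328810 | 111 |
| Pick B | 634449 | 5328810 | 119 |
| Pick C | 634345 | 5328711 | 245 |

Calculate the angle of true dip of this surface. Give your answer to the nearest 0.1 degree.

Let the plane be z = a·easting + b·northing + c.
Pick B−Pick A: −34a + 0b = 8;  Pick C−Pick A: −138a − 99b = 134.
Solving gives a = −0.23529, b = −1.02555.
Gradient magnitude |∇z| = √(a² + b²) = √(0.05536 + 1.05175) = 1.05220.
True dip = arctan(1.05220) = 46.5°, dipping toward NNE (azimuth ≈ 013°).

46.5°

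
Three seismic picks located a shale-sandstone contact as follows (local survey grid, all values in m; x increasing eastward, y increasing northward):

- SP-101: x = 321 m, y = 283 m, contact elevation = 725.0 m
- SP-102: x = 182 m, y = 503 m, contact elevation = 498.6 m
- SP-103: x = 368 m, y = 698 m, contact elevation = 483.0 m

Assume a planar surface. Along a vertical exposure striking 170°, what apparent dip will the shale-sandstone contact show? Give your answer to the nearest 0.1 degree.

36.7°

Let the plane be z = a·x + b·y + c.
SP-102−SP-101: −139a + 220b = −226.4;  SP-103−SP-101: 47a + 415b = −242.
Solving gives a = 0.59854, b = −0.65092.
Unit vector along 170° is (sin 170°, cos 170°) = (0.1736, -0.9848).
Slope in that direction = a·(0.1736) + b·(-0.9848) = 0.74497.
Apparent dip = arctan|0.74497| = 36.7° (true dip is 41.5°, so apparent ≤ true as expected).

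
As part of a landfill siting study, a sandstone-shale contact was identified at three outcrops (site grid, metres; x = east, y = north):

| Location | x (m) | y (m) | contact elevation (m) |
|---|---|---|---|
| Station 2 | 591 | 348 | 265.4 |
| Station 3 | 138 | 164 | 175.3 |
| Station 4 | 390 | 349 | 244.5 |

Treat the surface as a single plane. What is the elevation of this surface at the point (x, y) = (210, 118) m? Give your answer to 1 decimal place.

172.3 m

Let the plane be z = a·x + b·y + c.
Station 3−Station 2: −453a − 184b = −90.1;  Station 4−Station 2: −201a + 1b = −20.9.
Solving gives a = 0.10513, b = 0.23085.
Then c = 265.4 − a·591 − b·348 = 122.93.
At (210, 118): z = 22.1 + 27.2 + 122.93 = 172.3 m.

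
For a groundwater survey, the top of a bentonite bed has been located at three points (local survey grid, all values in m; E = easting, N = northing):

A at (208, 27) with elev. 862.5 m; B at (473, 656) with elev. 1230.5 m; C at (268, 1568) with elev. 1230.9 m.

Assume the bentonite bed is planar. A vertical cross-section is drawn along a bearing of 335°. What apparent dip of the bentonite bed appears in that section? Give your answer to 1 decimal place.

11.2°

Let the plane be z = a·E + b·N + c.
B−A: 265a + 629b = 368;  C−A: 60a + 1541b = 368.4.
Solving gives a = 0.90486, b = 0.20383.
Unit vector along 335° is (sin 335°, cos 335°) = (-0.4226, 0.9063).
Slope in that direction = a·(-0.4226) + b·(0.9063) = −0.19767.
Apparent dip = arctan|0.19767| = 11.2° (true dip is 42.8°, so apparent ≤ true as expected).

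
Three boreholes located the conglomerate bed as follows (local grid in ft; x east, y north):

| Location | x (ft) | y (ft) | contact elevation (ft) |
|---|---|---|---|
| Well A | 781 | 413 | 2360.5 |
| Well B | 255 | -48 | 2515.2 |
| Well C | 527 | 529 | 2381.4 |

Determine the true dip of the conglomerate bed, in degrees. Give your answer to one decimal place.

12.5°

Two edge vectors: Well A→Well B = (-526, -461, 154.7), Well A→Well C = (-254, 116, 20.9).
Normal n = (Well A→Well B) × (Well A→Well C) = (-27580.1, -28300.4, -178110).
So ∂z/∂x = −n_x/n_z = −0.15485 and ∂z/∂y = −n_y/n_z = −0.15889.
Gradient magnitude |∇z| = √(a² + b²) = √(0.02398 + 0.02525) = 0.22187.
True dip = arctan(0.22187) = 12.5°, dipping toward NE (azimuth ≈ 044°).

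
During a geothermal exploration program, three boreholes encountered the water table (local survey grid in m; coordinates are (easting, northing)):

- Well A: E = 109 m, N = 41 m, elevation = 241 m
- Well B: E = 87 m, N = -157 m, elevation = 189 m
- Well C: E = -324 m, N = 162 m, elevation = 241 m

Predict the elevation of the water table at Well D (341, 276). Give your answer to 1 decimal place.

317.4 m

Let the plane be z = a·E + b·N + c.
Well B−Well A: −22a − 198b = −52;  Well C−Well A: −433a + 121b = 0.
Solving gives a = 0.07118, b = 0.25472.
Then c = 241 − a·109 − b·41 = 222.80.
At (341, 276): z = 24.3 + 70.3 + 222.80 = 317.4 m.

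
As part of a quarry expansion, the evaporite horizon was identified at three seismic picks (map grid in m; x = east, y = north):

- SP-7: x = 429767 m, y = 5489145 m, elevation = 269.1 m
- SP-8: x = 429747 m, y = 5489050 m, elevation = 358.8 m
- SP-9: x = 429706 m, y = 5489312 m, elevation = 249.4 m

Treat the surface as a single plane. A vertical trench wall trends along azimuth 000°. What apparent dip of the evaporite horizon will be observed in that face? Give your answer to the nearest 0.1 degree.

Two edge vectors: SP-7→SP-8 = (-20, -95, 89.7), SP-7→SP-9 = (-61, 167, -19.7).
Normal n = (SP-7→SP-8) × (SP-7→SP-9) = (-13108.4, -5865.7, -9135).
So ∂z/∂x = −n_x/n_z = −1.43496 and ∂z/∂y = −n_y/n_z = −0.64211.
Unit vector along 000° is (sin 0°, cos 0°) = (0.0000, 1.0000).
Slope in that direction = a·(0.0000) + b·(1.0000) = −0.64211.
Apparent dip = arctan|0.64211| = 32.7° (true dip is 57.5°, so apparent ≤ true as expected).

32.7°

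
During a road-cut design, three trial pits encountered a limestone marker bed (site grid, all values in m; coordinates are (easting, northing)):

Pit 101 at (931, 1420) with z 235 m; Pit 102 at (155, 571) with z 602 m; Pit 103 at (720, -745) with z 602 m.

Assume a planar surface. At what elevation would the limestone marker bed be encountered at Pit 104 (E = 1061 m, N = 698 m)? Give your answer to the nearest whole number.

Let the plane be z = a·E + b·N + c.
Pit 102−Pit 101: −776a − 849b = 367;  Pit 103−Pit 101: −211a − 2165b = 367.
Solving gives a = −0.32179, b = −0.13815.
Then c = 235 − a·931 − b·1420 = 730.76.
At (1061, 698): z = −341.4 − 96.4 + 730.76 = 292.9 m.

293 m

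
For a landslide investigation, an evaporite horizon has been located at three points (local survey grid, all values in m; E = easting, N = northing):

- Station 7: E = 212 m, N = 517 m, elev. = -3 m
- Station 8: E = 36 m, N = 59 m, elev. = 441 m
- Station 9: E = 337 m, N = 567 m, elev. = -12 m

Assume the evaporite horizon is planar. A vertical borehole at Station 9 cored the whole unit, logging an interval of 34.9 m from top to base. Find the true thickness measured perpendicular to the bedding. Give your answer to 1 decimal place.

Let the plane be z = a·E + b·N + c.
Station 8−Station 7: −176a − 458b = 444;  Station 9−Station 7: 125a + 50b = −9.
Solving gives a = 0.37313, b = −1.11282.
|∇z| = √(a²+b²) = 1.17371, so dip δ = arctan(1.17371) = 49.57°.
True thickness = vertical thickness × cos δ = 34.9 × cos 49.57° = 22.6 m.

22.6 m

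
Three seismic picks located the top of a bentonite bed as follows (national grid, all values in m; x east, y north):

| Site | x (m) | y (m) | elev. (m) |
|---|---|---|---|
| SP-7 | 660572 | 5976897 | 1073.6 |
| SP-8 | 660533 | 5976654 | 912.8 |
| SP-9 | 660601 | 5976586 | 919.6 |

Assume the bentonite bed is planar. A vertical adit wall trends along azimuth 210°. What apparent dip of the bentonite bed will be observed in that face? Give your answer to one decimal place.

Let the plane be z = a·x + b·y + c.
SP-8−SP-7: −39a − 243b = −160.8;  SP-9−SP-7: 29a − 311b = −154.
Solving gives a = 0.65638, b = 0.55638.
Unit vector along 210° is (sin 210°, cos 210°) = (-0.5000, -0.8660).
Slope in that direction = a·(-0.5000) + b·(-0.8660) = −0.81003.
Apparent dip = arctan|0.81003| = 39.0° (true dip is 40.7°, so apparent ≤ true as expected).

39.0°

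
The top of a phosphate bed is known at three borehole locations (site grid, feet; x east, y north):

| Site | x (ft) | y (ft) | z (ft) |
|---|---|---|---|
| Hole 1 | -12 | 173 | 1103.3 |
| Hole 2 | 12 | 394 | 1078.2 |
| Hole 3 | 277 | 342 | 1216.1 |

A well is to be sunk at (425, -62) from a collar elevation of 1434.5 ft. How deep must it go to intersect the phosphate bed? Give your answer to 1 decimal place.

Two edge vectors: Hole 1→Hole 2 = (24, 221, -25.1), Hole 1→Hole 3 = (289, 169, 112.8).
Normal n = (Hole 1→Hole 2) × (Hole 1→Hole 3) = (29170.7, -9961.1, -59813).
So ∂z/∂x = −n_x/n_z = 0.48770 and ∂z/∂y = −n_y/n_z = −0.16654.
Intercept c from Hole 1: 1103.3 + 5.85 + 28.81 = 1137.96.
At (425, -62): z_contact = 207.27 + 10.33 + 1137.96 = 1355.56 ft.
Depth below ground = 1434.5 − 1355.56 = 78.9 ft.

78.9 ft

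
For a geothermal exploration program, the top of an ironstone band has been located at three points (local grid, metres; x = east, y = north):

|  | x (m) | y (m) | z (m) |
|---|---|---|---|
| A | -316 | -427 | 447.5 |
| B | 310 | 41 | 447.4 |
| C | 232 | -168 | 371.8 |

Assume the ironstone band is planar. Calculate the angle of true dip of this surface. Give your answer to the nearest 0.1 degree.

32.1°

Two edge vectors: A→B = (626, 468, -0.1), A→C = (548, 259, -75.7).
Normal n = (A→B) × (A→C) = (-35401.7, 47333.4, -94330).
So ∂z/∂x = −n_x/n_z = −0.37530 and ∂z/∂y = −n_y/n_z = 0.50179.
Gradient magnitude |∇z| = √(a² + b²) = √(0.14085 + 0.25179) = 0.62661.
True dip = arctan(0.62661) = 32.1°, dipping toward SE (azimuth ≈ 143°).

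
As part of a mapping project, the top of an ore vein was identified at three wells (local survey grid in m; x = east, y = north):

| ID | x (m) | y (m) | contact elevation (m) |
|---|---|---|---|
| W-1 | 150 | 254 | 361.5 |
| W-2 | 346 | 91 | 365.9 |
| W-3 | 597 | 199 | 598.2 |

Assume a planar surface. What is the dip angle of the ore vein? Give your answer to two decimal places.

Let the plane be z = a·x + b·y + c.
W-2−W-1: 196a − 163b = 4.4;  W-3−W-1: 447a − 55b = 236.7.
Solving gives a = 0.61758, b = 0.71562.
Gradient magnitude |∇z| = √(a² + b²) = √(0.38141 + 0.51211) = 0.94526.
True dip = arctan(0.94526) = 43.39°, dipping toward SW (azimuth ≈ 221°).

43.39°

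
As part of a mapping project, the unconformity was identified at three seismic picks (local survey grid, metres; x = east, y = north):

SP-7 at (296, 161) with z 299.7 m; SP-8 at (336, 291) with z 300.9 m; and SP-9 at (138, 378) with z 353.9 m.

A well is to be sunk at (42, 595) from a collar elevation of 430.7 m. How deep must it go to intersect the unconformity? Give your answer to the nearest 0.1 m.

37.0 m

Two edge vectors: SP-7→SP-8 = (40, 130, 1.2), SP-7→SP-9 = (-158, 217, 54.2).
Normal n = (SP-7→SP-8) × (SP-7→SP-9) = (6785.6, -2357.6, 29220).
So ∂z/∂x = −n_x/n_z = −0.23222 and ∂z/∂y = −n_y/n_z = 0.08068.
Intercept c from SP-7: 299.7 + 68.74 − 12.99 = 355.45.
At (42, 595): z_contact = −9.75 + 48.01 + 355.45 = 393.70 m.
Depth below ground = 430.7 − 393.70 = 37.0 m.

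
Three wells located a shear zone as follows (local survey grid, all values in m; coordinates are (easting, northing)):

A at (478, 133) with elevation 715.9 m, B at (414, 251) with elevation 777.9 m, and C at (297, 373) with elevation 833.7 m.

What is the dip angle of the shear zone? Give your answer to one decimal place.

Two edge vectors: A→B = (-64, 118, 62), A→C = (-181, 240, 117.8).
Normal n = (A→B) × (A→C) = (-979.6, -3682.8, 5998).
So ∂z/∂E = −n_x/n_z = 0.16332 and ∂z/∂N = −n_y/n_z = 0.61400.
Gradient magnitude |∇z| = √(a² + b²) = √(0.02667 + 0.37700) = 0.63535.
True dip = arctan(0.63535) = 32.4°, dipping toward SSW (azimuth ≈ 195°).

32.4°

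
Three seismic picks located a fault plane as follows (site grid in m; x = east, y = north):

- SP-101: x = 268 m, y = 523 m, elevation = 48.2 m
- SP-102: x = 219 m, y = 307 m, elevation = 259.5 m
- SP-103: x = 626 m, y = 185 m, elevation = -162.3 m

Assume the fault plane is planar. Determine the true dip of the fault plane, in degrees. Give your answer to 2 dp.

Let the plane be z = a·x + b·y + c.
SP-102−SP-101: −49a − 216b = 211.3;  SP-103−SP-101: 358a − 338b = −210.5.
Solving gives a = −1.24494, b = −0.69582.
Gradient magnitude |∇z| = √(a² + b²) = √(1.54988 + 0.48417) = 1.42620.
True dip = arctan(1.42620) = 54.96°, dipping toward ENE (azimuth ≈ 061°).

54.96°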